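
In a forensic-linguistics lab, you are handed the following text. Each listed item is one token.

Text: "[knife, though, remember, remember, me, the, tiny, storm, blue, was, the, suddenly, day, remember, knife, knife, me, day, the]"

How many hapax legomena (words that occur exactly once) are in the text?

6

Frequencies: knife:3, remember:3, the:3, me:2, day:2, though:1, tiny:1, storm:1, blue:1, was:1, suddenly:1
Hapax (freq=1): blue, storm, suddenly, though, tiny, was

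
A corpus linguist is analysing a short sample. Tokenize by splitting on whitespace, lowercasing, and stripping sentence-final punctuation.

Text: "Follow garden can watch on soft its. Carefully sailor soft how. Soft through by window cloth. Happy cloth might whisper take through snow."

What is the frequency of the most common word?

Frequencies: soft:3, through:2, cloth:2, follow:1, garden:1, can:1, watch:1, on:1, its:1, carefully:1, sailor:1, how:1, by:1, window:1, happy:1, might:1, whisper:1, take:1, snow:1
Most common: 'soft' with frequency 3.

3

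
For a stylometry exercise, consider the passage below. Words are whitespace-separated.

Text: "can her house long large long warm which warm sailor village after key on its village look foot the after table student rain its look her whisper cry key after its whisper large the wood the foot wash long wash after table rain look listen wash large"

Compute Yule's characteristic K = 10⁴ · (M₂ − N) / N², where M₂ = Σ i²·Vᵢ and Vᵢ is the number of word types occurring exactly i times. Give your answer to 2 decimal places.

Frequencies: after:4, long:3, large:3, its:3, look:3, the:3, wash:3, her:2, warm:2, village:2, key:2, foot:2, table:2, rain:2, whisper:2, can:1, house:1, which:1, sailor:1, on:1, … (4 more, each freq 1)
N = 47. Frequency spectrum: V_1=9, V_2=8, V_3=6, V_4=1
M₂ = 1²·9 + 2²·8 + 3²·6 + 4²·1 = 111
K = 10000 × (111 − 47) / 47² = 289.72

289.72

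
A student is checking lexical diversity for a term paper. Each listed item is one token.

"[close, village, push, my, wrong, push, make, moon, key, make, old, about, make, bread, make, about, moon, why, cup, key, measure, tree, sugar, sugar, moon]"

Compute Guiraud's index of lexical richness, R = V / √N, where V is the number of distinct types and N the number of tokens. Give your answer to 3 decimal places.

3.200

N = 25, V = 16.
√N = 5.000000
R = 16 / 5.000000 = 3.200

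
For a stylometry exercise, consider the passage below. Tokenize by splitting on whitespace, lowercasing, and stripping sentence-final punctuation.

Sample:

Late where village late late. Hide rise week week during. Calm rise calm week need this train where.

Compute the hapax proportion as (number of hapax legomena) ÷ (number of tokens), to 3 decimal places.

Frequencies: late:3, week:3, where:2, rise:2, calm:2, village:1, hide:1, during:1, need:1, this:1, train:1
Hapax count = 6; token count = 18.
Ratio = 6 / 18 = 0.333

0.333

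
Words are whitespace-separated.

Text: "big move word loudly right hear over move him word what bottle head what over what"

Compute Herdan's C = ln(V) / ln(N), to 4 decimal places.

0.8649

N = 16, V = 11.
ln(V) = 2.397895, ln(N) = 2.772589
C = 2.397895 / 2.772589 = 0.8649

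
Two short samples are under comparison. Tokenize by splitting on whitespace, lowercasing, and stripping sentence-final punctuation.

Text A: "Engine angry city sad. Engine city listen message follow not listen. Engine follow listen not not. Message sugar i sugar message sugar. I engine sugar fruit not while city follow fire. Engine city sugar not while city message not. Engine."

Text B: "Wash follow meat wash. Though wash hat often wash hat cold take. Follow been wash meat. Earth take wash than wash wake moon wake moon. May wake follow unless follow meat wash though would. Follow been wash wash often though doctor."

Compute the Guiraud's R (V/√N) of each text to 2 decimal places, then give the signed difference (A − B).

A: V=13, N=40, R=2.06
B: V=17, N=41, R=2.65
Difference = 2.06 − 2.65 = -0.59

-0.59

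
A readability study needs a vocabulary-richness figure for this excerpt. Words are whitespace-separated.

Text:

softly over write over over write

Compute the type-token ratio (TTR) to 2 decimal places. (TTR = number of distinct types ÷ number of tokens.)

0.50

N = 6 tokens, V = 3 types.
TTR = V / N = 3 / 6 = 0.50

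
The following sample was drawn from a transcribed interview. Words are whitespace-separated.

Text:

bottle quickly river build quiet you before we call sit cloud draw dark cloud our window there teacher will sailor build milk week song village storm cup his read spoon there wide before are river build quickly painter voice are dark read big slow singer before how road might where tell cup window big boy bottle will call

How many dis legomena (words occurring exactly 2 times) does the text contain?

13

Frequencies: build:3, before:3, bottle:2, quickly:2, river:2, call:2, cloud:2, dark:2, window:2, there:2, will:2, cup:2, read:2, are:2, big:2, quiet:1, you:1, we:1, sit:1, draw:1, … (21 more, each freq 1)
Words with frequency 2: are, big, bottle, call, cloud, cup, dark, quickly, read, river, there, will, window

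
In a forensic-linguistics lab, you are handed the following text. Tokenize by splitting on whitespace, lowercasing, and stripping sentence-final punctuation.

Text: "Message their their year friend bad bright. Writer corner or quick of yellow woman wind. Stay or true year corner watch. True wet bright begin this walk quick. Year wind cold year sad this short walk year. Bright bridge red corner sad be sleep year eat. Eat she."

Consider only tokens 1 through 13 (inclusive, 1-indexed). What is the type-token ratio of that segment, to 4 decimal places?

0.9231

Segment tokens 1–13: message, their, their, year, friend, bad, bright, writer, corner, or, quick, of, yellow
Segment N = 13, segment V = 12.
TTR = 12 / 13 = 0.9231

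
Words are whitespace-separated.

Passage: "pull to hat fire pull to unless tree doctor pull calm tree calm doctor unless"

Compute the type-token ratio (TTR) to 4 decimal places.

N = 15 tokens, V = 8 types.
TTR = V / N = 8 / 15 = 0.5333

0.5333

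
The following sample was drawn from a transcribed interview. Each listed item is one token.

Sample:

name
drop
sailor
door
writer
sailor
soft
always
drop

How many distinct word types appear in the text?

7

Distinct types: {always, door, drop, name, sailor, soft, writer}
V = 7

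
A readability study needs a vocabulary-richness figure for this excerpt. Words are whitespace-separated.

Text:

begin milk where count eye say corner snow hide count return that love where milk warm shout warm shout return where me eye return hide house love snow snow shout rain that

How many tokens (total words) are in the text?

32

Tokens: begin, milk, where, count, eye, say, corner, snow, hide, count, return, that, love, where, milk, warm, shout, warm, shout, return, where, me, eye, return, hide, house, love, snow, snow, shout, rain, that
N = 32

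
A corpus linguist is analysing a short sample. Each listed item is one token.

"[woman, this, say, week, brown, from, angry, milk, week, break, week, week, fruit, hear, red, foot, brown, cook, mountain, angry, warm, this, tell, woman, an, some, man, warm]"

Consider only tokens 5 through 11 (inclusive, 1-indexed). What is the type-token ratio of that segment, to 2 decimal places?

0.86

Segment tokens 5–11: brown, from, angry, milk, week, break, week
Segment N = 7, segment V = 6.
TTR = 6 / 7 = 0.86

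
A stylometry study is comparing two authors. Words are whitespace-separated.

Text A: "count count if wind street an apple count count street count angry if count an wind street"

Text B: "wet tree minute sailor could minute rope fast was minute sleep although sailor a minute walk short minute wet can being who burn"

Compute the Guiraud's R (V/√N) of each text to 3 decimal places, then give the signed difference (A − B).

A: V=7, N=17, R=1.698
B: V=17, N=23, R=3.545
Difference = 1.698 − 3.545 = -1.847

-1.847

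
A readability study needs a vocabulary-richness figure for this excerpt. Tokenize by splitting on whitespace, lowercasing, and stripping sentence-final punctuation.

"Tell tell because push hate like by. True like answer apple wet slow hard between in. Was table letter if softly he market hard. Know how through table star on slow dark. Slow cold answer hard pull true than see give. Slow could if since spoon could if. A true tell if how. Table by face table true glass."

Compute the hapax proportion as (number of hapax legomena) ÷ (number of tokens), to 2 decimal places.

0.46

Frequencies: true:4, slow:4, table:4, if:4, tell:3, hard:3, like:2, by:2, answer:2, how:2, could:2, because:1, push:1, hate:1, apple:1, wet:1, between:1, in:1, was:1, letter:1, … (18 more, each freq 1)
Hapax count = 27; token count = 59.
Ratio = 27 / 59 = 0.46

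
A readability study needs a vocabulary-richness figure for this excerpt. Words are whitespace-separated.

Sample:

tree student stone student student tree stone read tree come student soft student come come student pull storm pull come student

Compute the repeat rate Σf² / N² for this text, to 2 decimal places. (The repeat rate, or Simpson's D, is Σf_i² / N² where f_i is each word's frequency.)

Frequencies: student:7, come:4, tree:3, stone:2, pull:2, read:1, soft:1, storm:1
Σf² = 85; N² = 441
Repeat rate = 85 / 441 = 0.19

0.19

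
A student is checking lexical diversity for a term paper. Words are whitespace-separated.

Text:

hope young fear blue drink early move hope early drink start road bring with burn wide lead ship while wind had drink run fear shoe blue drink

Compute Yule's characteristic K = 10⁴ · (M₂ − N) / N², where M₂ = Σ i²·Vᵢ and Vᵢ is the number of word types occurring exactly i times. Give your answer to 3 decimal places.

274.348

Frequencies: drink:4, hope:2, fear:2, blue:2, early:2, young:1, move:1, start:1, road:1, bring:1, with:1, burn:1, wide:1, lead:1, ship:1, while:1, wind:1, had:1, run:1, shoe:1
N = 27. Frequency spectrum: V_1=15, V_2=4, V_4=1
M₂ = 1²·15 + 2²·4 + 4²·1 = 47
K = 10000 × (47 − 27) / 27² = 274.348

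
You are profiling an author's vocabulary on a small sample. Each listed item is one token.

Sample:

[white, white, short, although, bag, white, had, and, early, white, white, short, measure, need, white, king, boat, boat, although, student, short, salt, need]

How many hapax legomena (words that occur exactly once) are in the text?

8

Frequencies: white:6, short:3, although:2, need:2, boat:2, bag:1, had:1, and:1, early:1, measure:1, king:1, student:1, salt:1
Hapax (freq=1): and, bag, early, had, king, measure, salt, student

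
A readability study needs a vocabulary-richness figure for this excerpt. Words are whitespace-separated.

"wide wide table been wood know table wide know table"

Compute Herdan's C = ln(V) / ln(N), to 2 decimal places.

N = 10, V = 5.
ln(V) = 1.609438, ln(N) = 2.302585
C = 1.609438 / 2.302585 = 0.70

0.70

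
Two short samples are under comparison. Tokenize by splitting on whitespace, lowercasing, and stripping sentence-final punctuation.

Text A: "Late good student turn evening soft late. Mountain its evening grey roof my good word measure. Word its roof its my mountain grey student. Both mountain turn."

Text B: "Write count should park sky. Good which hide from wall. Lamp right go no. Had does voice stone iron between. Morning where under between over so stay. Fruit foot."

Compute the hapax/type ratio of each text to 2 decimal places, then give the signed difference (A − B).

A: hapax=3, V=14, ratio=0.21
B: hapax=27, V=28, ratio=0.96
Difference = 0.21 − 0.96 = -0.75

-0.75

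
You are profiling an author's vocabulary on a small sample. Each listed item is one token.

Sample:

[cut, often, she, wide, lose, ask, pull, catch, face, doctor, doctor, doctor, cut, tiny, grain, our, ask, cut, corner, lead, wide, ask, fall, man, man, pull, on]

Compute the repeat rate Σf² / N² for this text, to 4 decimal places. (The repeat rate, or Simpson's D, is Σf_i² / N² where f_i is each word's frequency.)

0.0700

Frequencies: cut:3, ask:3, doctor:3, wide:2, pull:2, man:2, often:1, she:1, lose:1, catch:1, face:1, tiny:1, grain:1, our:1, corner:1, lead:1, fall:1, on:1
Σf² = 51; N² = 729
Repeat rate = 51 / 729 = 0.0700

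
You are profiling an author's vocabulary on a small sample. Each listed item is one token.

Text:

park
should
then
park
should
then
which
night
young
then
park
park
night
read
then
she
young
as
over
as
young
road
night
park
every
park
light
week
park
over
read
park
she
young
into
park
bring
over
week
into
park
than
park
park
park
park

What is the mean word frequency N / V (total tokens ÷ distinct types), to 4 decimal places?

N = 46 tokens, V = 17 types.
Mean frequency = N / V = 46 / 17 = 2.7059

2.7059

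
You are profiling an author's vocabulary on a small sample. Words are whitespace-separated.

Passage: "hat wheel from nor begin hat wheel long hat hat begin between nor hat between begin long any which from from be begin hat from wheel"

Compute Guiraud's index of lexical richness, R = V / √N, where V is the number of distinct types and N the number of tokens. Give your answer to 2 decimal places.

N = 26, V = 10.
√N = 5.099020
R = 10 / 5.099020 = 1.96

1.96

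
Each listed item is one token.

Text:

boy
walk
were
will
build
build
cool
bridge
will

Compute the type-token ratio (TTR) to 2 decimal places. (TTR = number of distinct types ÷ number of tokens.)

N = 9 tokens, V = 7 types.
TTR = V / N = 7 / 9 = 0.78

0.78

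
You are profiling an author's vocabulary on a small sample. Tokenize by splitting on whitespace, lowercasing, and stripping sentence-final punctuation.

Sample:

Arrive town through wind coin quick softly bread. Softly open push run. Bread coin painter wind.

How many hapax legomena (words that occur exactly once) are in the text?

8

Frequencies: wind:2, coin:2, softly:2, bread:2, arrive:1, town:1, through:1, quick:1, open:1, push:1, run:1, painter:1
Hapax (freq=1): arrive, open, painter, push, quick, run, through, town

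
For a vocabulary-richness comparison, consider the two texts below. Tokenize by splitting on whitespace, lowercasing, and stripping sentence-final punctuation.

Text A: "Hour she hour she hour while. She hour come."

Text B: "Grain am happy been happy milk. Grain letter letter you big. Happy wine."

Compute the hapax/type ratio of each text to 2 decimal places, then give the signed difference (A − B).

-0.17

A: hapax=2, V=4, ratio=0.50
B: hapax=6, V=9, ratio=0.67
Difference = 0.50 − 0.67 = -0.17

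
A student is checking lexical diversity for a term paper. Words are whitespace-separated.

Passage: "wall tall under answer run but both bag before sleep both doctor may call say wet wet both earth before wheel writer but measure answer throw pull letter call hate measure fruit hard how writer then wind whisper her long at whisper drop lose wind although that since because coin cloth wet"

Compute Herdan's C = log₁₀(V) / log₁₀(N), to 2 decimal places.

N = 52, V = 40.
log₁₀(V) = 1.602060, log₁₀(N) = 1.716003
C = 1.602060 / 1.716003 = 0.93

0.93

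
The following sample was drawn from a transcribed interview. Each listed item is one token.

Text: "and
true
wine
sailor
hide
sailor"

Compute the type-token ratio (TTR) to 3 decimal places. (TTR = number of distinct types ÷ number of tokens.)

0.833

N = 6 tokens, V = 5 types.
TTR = V / N = 5 / 6 = 0.833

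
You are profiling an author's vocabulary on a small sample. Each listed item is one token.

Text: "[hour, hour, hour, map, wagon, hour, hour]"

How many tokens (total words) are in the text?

7

Tokens: hour, hour, hour, map, wagon, hour, hour
N = 7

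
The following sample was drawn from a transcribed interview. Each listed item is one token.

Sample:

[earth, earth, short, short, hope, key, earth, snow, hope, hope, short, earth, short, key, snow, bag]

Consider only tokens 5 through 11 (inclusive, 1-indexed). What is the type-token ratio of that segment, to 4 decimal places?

0.7143

Segment tokens 5–11: hope, key, earth, snow, hope, hope, short
Segment N = 7, segment V = 5.
TTR = 5 / 7 = 0.7143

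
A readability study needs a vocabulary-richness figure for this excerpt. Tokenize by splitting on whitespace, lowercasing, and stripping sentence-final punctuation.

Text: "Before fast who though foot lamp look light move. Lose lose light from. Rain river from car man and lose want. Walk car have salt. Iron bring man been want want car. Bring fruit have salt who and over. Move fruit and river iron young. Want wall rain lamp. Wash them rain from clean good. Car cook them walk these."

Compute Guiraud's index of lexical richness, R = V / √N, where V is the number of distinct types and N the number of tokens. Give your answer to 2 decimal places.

4.26

N = 60, V = 33.
√N = 7.745967
R = 33 / 7.745967 = 4.26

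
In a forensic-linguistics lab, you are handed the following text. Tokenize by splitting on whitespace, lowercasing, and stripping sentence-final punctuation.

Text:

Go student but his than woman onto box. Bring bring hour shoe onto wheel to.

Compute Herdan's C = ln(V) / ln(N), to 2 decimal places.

0.95

N = 15, V = 13.
ln(V) = 2.564949, ln(N) = 2.708050
C = 2.564949 / 2.708050 = 0.95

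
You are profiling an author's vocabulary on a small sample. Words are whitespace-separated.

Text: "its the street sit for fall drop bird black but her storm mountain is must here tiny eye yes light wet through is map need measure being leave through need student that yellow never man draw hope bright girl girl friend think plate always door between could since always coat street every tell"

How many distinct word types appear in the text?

47

Distinct types: {always, being, between, bird, black, bright, but, coat, could, door, draw, drop, every, eye, fall, for, friend, girl, her, here, hope, is, its, leave, light, man, map, measure, mountain, must, need, never, plate, since, sit, storm, street, student, tell, that, the, think, through, tiny, wet, yellow, yes}
V = 47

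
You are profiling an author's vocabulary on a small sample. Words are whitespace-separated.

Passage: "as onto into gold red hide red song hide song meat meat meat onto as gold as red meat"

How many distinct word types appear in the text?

Distinct types: {as, gold, hide, into, meat, onto, red, song}
V = 8

8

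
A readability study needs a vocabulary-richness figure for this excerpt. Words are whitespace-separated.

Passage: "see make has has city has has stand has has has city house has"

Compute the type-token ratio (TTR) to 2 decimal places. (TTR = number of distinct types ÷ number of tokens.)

N = 14 tokens, V = 6 types.
TTR = V / N = 6 / 14 = 0.43

0.43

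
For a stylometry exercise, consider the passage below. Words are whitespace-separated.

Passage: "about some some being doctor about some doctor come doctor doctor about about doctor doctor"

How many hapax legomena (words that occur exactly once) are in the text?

Frequencies: doctor:6, about:4, some:3, being:1, come:1
Hapax (freq=1): being, come

2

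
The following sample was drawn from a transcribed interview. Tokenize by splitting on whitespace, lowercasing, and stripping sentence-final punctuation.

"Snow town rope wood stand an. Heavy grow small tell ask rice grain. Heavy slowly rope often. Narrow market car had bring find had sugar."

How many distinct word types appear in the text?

22

Distinct types: {an, ask, bring, car, find, grain, grow, had, heavy, market, narrow, often, rice, rope, slowly, small, snow, stand, sugar, tell, town, wood}
V = 22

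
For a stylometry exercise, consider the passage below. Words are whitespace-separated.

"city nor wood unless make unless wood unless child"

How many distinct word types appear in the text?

6

Distinct types: {child, city, make, nor, unless, wood}
V = 6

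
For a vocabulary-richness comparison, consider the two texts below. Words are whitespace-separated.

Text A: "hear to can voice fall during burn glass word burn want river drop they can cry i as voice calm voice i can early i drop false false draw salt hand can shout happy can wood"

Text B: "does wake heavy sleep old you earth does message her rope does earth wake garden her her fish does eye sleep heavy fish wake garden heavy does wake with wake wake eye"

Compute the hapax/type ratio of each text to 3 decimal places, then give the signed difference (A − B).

0.403

A: hapax=19, V=25, ratio=0.760
B: hapax=5, V=14, ratio=0.357
Difference = 0.760 − 0.357 = 0.403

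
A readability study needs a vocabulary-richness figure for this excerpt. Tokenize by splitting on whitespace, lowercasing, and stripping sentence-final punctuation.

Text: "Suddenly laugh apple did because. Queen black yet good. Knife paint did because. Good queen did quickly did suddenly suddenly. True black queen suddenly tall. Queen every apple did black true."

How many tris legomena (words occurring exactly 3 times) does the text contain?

Frequencies: did:5, suddenly:4, queen:4, black:3, apple:2, because:2, good:2, true:2, laugh:1, yet:1, knife:1, paint:1, quickly:1, tall:1, every:1
Words with frequency 3: black

1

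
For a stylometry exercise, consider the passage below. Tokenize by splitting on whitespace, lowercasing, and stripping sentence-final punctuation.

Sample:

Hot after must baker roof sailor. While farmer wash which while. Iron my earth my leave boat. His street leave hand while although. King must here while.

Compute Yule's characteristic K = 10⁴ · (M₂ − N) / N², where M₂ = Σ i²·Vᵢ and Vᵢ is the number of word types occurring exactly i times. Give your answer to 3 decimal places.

246.914

Frequencies: while:4, must:2, my:2, leave:2, hot:1, after:1, baker:1, roof:1, sailor:1, farmer:1, wash:1, which:1, iron:1, earth:1, boat:1, his:1, street:1, hand:1, although:1, king:1, … (1 more, each freq 1)
N = 27. Frequency spectrum: V_1=17, V_2=3, V_4=1
M₂ = 1²·17 + 2²·3 + 4²·1 = 45
K = 10000 × (45 − 27) / 27² = 246.914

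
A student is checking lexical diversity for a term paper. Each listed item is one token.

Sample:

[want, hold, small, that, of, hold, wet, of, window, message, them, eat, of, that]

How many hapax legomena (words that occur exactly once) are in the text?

7

Frequencies: of:3, hold:2, that:2, want:1, small:1, wet:1, window:1, message:1, them:1, eat:1
Hapax (freq=1): eat, message, small, them, want, wet, window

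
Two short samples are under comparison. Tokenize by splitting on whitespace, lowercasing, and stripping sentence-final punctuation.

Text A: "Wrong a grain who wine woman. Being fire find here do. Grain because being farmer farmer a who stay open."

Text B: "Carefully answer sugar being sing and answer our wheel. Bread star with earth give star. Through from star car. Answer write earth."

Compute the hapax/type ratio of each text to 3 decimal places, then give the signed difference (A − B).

-0.157

A: hapax=10, V=15, ratio=0.667
B: hapax=14, V=17, ratio=0.824
Difference = 0.667 − 0.824 = -0.157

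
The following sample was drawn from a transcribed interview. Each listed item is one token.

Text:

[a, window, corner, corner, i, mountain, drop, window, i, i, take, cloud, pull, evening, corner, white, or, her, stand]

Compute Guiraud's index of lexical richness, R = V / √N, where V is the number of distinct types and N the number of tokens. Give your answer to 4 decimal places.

N = 19, V = 14.
√N = 4.358899
R = 14 / 4.358899 = 3.2118

3.2118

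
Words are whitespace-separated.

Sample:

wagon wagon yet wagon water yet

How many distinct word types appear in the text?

3

Distinct types: {wagon, water, yet}
V = 3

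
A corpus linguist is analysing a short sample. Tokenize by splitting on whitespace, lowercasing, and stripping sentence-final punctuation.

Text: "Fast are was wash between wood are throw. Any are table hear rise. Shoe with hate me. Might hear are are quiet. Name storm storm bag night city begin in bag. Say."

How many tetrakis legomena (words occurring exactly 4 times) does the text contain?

Frequencies: are:5, hear:2, storm:2, bag:2, fast:1, was:1, wash:1, between:1, wood:1, throw:1, any:1, table:1, rise:1, shoe:1, with:1, hate:1, me:1, might:1, quiet:1, name:1, … (5 more, each freq 1)
Words with frequency 4: (none)

0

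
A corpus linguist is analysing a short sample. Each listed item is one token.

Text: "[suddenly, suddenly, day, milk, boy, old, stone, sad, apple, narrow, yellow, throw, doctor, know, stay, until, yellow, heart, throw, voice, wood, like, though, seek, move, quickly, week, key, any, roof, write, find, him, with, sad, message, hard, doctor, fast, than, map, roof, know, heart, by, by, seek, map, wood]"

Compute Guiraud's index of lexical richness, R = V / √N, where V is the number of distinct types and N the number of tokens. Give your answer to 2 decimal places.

5.29

N = 49, V = 37.
√N = 7.000000
R = 37 / 7.000000 = 5.29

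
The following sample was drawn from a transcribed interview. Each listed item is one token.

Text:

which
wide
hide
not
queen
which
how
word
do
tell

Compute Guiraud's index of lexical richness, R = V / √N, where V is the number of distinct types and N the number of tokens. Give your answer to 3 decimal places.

2.846

N = 10, V = 9.
√N = 3.162278
R = 9 / 3.162278 = 2.846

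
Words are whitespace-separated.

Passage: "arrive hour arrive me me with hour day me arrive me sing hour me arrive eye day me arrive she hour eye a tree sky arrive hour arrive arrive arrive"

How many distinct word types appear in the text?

11

Distinct types: {a, arrive, day, eye, hour, me, she, sing, sky, tree, with}
V = 11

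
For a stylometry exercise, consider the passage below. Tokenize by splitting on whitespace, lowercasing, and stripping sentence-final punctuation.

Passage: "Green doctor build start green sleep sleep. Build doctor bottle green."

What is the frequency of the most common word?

3

Frequencies: green:3, doctor:2, build:2, sleep:2, start:1, bottle:1
Most common: 'green' with frequency 3.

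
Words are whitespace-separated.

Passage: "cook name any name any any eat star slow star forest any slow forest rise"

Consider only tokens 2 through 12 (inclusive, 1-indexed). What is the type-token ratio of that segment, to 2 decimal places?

0.55

Segment tokens 2–12: name, any, name, any, any, eat, star, slow, star, forest, any
Segment N = 11, segment V = 6.
TTR = 6 / 11 = 0.55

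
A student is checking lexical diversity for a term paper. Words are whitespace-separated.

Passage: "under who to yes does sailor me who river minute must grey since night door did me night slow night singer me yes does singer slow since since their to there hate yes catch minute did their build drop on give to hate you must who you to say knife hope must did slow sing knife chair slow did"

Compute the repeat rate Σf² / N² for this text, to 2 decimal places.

0.04

Frequencies: to:4, did:4, slow:4, who:3, yes:3, me:3, must:3, since:3, night:3, does:2, minute:2, singer:2, their:2, hate:2, you:2, knife:2, under:1, sailor:1, river:1, grey:1, … (11 more, each freq 1)
Σf² = 145; N² = 3481
Repeat rate = 145 / 3481 = 0.04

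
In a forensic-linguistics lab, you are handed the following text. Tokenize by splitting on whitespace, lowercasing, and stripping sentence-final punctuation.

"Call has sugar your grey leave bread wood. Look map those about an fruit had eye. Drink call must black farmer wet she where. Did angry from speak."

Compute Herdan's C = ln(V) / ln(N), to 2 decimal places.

N = 28, V = 27.
ln(V) = 3.295837, ln(N) = 3.332205
C = 3.295837 / 3.332205 = 0.99

0.99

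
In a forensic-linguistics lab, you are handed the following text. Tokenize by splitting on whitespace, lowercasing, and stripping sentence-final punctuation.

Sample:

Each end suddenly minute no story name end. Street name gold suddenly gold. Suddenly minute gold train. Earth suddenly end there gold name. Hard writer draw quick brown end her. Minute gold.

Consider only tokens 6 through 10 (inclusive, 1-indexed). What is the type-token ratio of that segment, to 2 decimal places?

0.80

Segment tokens 6–10: story, name, end, street, name
Segment N = 5, segment V = 4.
TTR = 4 / 5 = 0.80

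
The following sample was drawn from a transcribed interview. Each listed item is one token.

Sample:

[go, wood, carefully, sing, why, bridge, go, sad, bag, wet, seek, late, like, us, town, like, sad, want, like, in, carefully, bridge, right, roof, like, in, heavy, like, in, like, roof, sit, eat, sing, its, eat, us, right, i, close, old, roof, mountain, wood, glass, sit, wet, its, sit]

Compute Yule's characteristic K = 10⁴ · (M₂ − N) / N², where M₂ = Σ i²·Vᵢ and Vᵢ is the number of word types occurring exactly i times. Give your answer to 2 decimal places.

Frequencies: like:6, in:3, roof:3, sit:3, go:2, wood:2, carefully:2, sing:2, bridge:2, sad:2, wet:2, us:2, right:2, eat:2, its:2, why:1, bag:1, seek:1, late:1, town:1, … (7 more, each freq 1)
N = 49. Frequency spectrum: V_1=12, V_2=11, V_3=3, V_6=1
M₂ = 1²·12 + 2²·11 + 3²·3 + 6²·1 = 119
K = 10000 × (119 − 49) / 49² = 291.55

291.55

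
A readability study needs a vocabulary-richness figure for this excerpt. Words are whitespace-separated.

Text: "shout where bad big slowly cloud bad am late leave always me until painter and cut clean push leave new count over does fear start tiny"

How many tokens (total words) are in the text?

26

Tokens: shout, where, bad, big, slowly, cloud, bad, am, late, leave, always, me, until, painter, and, cut, clean, push, leave, new, count, over, does, fear, start, tiny
N = 26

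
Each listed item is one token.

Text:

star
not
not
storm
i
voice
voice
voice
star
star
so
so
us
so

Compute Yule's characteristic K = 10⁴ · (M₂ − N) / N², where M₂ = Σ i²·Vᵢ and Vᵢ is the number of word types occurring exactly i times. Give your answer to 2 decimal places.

Frequencies: star:3, voice:3, so:3, not:2, storm:1, i:1, us:1
N = 14. Frequency spectrum: V_1=3, V_2=1, V_3=3
M₂ = 1²·3 + 2²·1 + 3²·3 = 34
K = 10000 × (34 − 14) / 14² = 1020.41

1020.41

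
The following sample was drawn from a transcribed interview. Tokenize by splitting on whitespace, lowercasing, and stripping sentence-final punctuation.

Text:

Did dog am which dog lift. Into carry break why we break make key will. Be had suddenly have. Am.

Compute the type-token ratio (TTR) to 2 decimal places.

0.85

N = 20 tokens, V = 17 types.
TTR = V / N = 17 / 20 = 0.85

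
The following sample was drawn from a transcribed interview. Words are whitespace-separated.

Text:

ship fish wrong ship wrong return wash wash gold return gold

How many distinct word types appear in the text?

Distinct types: {fish, gold, return, ship, wash, wrong}
V = 6

6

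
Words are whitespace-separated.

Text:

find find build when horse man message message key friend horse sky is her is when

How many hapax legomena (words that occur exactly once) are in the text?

Frequencies: find:2, when:2, horse:2, message:2, is:2, build:1, man:1, key:1, friend:1, sky:1, her:1
Hapax (freq=1): build, friend, her, key, man, sky

6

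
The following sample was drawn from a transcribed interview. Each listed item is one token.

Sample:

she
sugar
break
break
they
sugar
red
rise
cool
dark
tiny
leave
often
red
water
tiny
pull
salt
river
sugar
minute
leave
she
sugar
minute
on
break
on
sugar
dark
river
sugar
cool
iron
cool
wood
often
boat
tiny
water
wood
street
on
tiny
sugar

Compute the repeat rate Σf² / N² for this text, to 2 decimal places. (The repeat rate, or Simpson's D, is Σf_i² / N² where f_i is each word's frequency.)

0.07

Frequencies: sugar:7, tiny:4, break:3, cool:3, on:3, she:2, red:2, dark:2, leave:2, often:2, water:2, river:2, minute:2, wood:2, they:1, rise:1, pull:1, salt:1, iron:1, boat:1, … (1 more, each freq 1)
Σf² = 135; N² = 2025
Repeat rate = 135 / 2025 = 0.07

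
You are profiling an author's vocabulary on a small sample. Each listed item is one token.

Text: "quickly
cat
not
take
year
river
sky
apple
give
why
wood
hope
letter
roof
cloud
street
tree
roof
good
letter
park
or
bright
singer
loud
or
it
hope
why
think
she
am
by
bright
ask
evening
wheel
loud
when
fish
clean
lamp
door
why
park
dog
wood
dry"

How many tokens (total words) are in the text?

Tokens: quickly, cat, not, take, year, river, sky, apple, give, why, wood, hope, letter, roof, cloud, street, tree, roof, good, letter, park, or, bright, singer, loud, or, it, hope, why, think, she, am, by, bright, ask, evening, wheel, loud, when, fish, clean, lamp, door, why, park, dog, wood, dry
N = 48

48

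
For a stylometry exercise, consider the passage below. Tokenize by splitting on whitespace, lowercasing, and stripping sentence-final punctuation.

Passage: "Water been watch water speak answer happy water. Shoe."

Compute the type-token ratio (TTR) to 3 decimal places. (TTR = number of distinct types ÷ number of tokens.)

0.778

N = 9 tokens, V = 7 types.
TTR = V / N = 7 / 9 = 0.778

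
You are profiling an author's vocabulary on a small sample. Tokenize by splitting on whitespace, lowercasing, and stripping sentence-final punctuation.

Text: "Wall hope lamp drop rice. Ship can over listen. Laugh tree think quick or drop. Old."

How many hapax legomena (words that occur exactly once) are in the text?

14

Frequencies: drop:2, wall:1, hope:1, lamp:1, rice:1, ship:1, can:1, over:1, listen:1, laugh:1, tree:1, think:1, quick:1, or:1, old:1
Hapax (freq=1): can, hope, lamp, laugh, listen, old, or, over, quick, rice, ship, think, tree, wall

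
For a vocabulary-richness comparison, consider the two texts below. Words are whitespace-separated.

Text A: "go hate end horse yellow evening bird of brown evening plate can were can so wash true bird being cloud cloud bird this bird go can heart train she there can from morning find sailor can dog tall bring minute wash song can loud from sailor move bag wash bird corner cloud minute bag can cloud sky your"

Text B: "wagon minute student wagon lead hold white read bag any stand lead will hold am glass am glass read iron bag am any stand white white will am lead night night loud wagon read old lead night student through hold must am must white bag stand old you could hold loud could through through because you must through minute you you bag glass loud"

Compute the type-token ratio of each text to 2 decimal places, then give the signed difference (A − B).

0.30

TTR(A) = 37/58 = 0.64
TTR(B) = 22/64 = 0.34
Difference = 0.64 − 0.34 = 0.30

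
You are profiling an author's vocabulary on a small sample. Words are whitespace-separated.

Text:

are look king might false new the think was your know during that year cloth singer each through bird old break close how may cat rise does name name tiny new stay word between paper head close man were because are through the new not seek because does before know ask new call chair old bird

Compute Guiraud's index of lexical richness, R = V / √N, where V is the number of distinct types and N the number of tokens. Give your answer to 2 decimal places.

5.75

N = 56, V = 43.
√N = 7.483315
R = 43 / 7.483315 = 5.75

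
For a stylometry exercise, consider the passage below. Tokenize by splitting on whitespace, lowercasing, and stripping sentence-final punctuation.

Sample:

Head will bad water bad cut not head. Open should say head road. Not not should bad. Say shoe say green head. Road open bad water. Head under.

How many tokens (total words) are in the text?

28

Tokens: head, will, bad, water, bad, cut, not, head, open, should, say, head, road, not, not, should, bad, say, shoe, say, green, head, road, open, bad, water, head, under
N = 28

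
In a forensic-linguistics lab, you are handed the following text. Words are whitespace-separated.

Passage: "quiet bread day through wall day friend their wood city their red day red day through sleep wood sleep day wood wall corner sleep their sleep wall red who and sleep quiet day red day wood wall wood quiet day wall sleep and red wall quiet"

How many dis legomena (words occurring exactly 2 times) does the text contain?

2

Frequencies: day:8, wall:6, sleep:6, wood:5, red:5, quiet:4, their:3, through:2, and:2, bread:1, friend:1, city:1, corner:1, who:1
Words with frequency 2: and, through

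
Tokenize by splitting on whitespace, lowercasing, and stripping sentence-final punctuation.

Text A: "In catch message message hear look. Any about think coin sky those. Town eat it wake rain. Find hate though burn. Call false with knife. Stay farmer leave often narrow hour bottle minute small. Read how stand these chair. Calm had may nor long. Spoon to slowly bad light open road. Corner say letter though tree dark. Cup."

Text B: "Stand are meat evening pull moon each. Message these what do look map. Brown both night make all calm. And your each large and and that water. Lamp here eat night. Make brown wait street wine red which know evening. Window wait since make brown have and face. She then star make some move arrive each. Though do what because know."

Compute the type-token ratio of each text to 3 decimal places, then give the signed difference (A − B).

0.228

TTR(A) = 56/58 = 0.966
TTR(B) = 45/61 = 0.738
Difference = 0.966 − 0.738 = 0.228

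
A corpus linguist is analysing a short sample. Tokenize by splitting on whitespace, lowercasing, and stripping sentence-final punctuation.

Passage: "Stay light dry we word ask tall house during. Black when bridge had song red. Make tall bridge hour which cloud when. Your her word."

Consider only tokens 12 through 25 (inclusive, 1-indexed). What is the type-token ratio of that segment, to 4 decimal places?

0.9286

Segment tokens 12–25: bridge, had, song, red, make, tall, bridge, hour, which, cloud, when, your, her, word
Segment N = 14, segment V = 13.
TTR = 13 / 14 = 0.9286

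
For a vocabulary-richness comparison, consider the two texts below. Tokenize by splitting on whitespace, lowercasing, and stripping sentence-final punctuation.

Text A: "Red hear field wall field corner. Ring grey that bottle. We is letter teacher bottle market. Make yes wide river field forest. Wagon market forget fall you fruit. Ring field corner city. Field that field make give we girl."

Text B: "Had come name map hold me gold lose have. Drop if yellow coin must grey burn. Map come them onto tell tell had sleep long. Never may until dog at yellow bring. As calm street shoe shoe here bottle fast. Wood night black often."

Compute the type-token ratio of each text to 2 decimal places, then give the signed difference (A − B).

TTR(A) = 27/39 = 0.69
TTR(B) = 38/44 = 0.86
Difference = 0.69 − 0.86 = -0.17

-0.17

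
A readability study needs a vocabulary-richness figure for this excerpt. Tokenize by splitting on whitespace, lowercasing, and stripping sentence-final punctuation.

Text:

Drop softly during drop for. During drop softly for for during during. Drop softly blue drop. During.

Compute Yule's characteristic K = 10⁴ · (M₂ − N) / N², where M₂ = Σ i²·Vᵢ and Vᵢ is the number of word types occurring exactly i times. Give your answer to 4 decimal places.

Frequencies: drop:5, during:5, softly:3, for:3, blue:1
N = 17. Frequency spectrum: V_1=1, V_3=2, V_5=2
M₂ = 1²·1 + 3²·2 + 5²·2 = 69
K = 10000 × (69 − 17) / 17² = 1799.3080

1799.3080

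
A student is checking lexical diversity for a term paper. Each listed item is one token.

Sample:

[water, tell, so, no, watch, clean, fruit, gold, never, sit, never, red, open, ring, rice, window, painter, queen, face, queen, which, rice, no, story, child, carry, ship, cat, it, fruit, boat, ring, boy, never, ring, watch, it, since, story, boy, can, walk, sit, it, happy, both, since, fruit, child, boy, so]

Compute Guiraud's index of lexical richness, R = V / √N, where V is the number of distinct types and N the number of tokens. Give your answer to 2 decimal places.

N = 51, V = 32.
√N = 7.141428
R = 32 / 7.141428 = 4.48

4.48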